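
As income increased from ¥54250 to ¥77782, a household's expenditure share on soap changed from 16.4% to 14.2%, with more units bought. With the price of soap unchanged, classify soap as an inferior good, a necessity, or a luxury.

Quantity rises but the budget share falls as income rises, so 0 < η < 1.

necessity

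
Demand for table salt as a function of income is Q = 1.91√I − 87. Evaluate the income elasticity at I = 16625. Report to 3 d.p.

At I = 16625: Q = 159.272.
dQ/dI = 1.91/(2√I) = 0.00740666 at this income.
η = (dQ/dI)·(I/Q) = 0.00740666 × (16625/159.272) = 0.773.

0.773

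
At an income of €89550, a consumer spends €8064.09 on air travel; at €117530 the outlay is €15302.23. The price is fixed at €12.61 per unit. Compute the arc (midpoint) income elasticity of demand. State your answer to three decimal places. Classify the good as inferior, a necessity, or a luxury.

2.293 (luxury)

With a constant price, Q₁ = 8064.09/12.61 = 639.500 and Q₂ = 15302.23/12.61 = 1213.500 (equivalently, work directly with expenditure since P cancels).
Midpoint %ΔQ = (15302.23 − 8064.09)/11683.16 = 0.61954; midpoint %ΔI = (117530 − 89550)/103540 = 0.27023.
η = 0.61954 / 0.27023 = 2.293.
η > 1 ⇒ luxury.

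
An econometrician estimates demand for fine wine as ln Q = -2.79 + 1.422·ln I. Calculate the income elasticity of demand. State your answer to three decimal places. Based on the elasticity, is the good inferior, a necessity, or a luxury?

1.422 (luxury)

In a log-linear demand, the coefficient on ln I is the income elasticity.
So η = 1.422.
η > 1 ⇒ luxury.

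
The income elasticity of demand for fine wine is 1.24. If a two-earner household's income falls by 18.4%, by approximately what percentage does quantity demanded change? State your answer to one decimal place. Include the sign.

-22.8%

%ΔQ ≈ η × %ΔI = 1.24 × (-18.4%) = -22.8%.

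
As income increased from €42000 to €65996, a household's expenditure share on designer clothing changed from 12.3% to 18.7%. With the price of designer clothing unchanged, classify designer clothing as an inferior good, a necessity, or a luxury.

luxury

The budget share rises as income rises, so η > 1.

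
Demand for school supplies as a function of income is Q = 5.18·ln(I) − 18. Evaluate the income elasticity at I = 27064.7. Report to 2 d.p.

At I = 27064.7: Q = 34.867.
dQ/dI = 5.18/I = 0.000191393 at this income.
η = (dQ/dI)·(I/Q) = 0.000191393 × (27064.7/34.867) = 0.15.

0.15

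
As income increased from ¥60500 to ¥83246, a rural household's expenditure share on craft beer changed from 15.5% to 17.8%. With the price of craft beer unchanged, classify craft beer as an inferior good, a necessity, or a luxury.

luxury

The budget share rises as income rises, so η > 1.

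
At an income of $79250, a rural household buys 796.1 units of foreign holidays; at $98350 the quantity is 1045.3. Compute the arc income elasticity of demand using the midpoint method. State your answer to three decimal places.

1.258

ΔQ = 1045.3 − 796.1 = 249.2; midpoint Q̄ = (796.1 + 1045.3)/2 = 920.7.
ΔI = 98350 − 79250 = 19100; midpoint Ī = (79250 + 98350)/2 = 88800.
η = (ΔQ/Q̄) ÷ (ΔI/Ī) = (249.2/920.7) ÷ (19100/88800) = 1.258.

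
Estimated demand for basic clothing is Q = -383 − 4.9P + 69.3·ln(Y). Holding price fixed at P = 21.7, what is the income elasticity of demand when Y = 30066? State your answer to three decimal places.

0.308

At P = 21.7, Y = 30066: Q = 225.233.
Holding P constant, ∂Q/∂Y = 69.3/Y = 0.00230493.
η_Y = (∂Q/∂Y)·(Y/Q) = 0.00230493 × (30066/225.233) = 0.308.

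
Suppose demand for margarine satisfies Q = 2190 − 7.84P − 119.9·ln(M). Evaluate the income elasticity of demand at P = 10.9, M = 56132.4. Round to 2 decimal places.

-0.15

At P = 10.9, M = 56132.4: Q = 793.381.
Holding P constant, ∂Q/∂M = -119.9/M = -0.00213602.
η_M = (∂Q/∂M)·(M/Q) = -0.00213602 × (56132.4/793.381) = -0.15.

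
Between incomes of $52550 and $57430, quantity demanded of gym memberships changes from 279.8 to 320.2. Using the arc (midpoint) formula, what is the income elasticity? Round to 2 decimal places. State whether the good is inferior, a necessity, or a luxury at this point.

ΔQ = 320.2 − 279.8 = 40.4; midpoint Q̄ = (279.8 + 320.2)/2 = 300.
ΔI = 57430 − 52550 = 4880; midpoint Ī = (52550 + 57430)/2 = 54990.
η = (ΔQ/Q̄) ÷ (ΔI/Ī) = (40.4/300) ÷ (4880/54990) = 1.52.
η > 1 ⇒ luxury.

1.52 (luxury)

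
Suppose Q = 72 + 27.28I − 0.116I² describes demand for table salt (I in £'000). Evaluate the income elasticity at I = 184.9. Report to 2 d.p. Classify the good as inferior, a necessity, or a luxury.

At I = 184.9: Q = 1150.2628.
dQ/dI = 27.28 − 0.232I = -15.61680.
η = (dQ/dI)·(I/Q) = -15.61680 × (184.9/1150.2628) = -2.51.
η < 0 ⇒ inferior good.

-2.51 (inferior good)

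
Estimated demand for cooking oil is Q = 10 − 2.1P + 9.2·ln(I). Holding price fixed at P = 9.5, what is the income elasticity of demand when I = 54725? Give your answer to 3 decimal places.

At P = 9.5, I = 54725: Q = 90.423.
Holding P constant, ∂Q/∂I = 9.2/I = 0.000168113.
η_I = (∂Q/∂I)·(I/Q) = 0.000168113 × (54725/90.423) = 0.102.

0.102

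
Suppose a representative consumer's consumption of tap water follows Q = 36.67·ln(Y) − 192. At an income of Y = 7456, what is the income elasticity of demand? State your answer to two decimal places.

At Y = 7456: Q = 134.978.
dQ/dY = 36.67/Y = 0.00491819 at this income.
η = (dQ/dY)·(Y/Q) = 0.00491819 × (7456/134.978) = 0.27.

0.27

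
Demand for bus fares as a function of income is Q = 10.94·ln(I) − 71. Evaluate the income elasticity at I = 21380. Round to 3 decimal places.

0.287

At I = 21380: Q = 38.074.
dQ/dI = 10.94/I = 0.000511693 at this income.
η = (dQ/dI)·(I/Q) = 0.000511693 × (21380/38.074) = 0.287.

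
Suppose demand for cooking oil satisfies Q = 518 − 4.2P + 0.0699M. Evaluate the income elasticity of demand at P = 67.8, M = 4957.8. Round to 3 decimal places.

0.598

At P = 67.8, M = 4957.8: Q = 579.790.
Holding P constant, ∂Q/∂M = 0.0699.
η_M = (∂Q/∂M)·(M/Q) = 0.0699 × (4957.8/579.790) = 0.598.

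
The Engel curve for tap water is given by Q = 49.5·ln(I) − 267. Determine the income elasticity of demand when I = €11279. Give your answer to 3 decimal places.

0.254

At I = 11279: Q = 194.870.
dQ/dI = 49.5/I = 0.00438869 at this income.
η = (dQ/dI)·(I/Q) = 0.00438869 × (11279/194.870) = 0.254.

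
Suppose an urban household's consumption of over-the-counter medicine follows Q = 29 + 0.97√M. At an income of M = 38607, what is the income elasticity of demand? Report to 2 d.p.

0.43

At M = 38607: Q = 219.592.
dQ/dM = 0.97/(2√M) = 0.00246836 at this income.
η = (dQ/dM)·(M/Q) = 0.00246836 × (38607/219.592) = 0.43.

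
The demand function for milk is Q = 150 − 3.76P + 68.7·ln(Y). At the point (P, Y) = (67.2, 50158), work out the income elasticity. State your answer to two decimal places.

At P = 67.2, Y = 50158: Q = 640.864.
Holding P constant, ∂Q/∂Y = 68.7/Y = 0.00136967.
η_Y = (∂Q/∂Y)·(Y/Q) = 0.00136967 × (50158/640.864) = 0.11.

0.11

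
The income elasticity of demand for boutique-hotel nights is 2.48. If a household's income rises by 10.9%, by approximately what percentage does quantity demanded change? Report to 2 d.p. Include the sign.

27.03%

%ΔQ ≈ η × %ΔI = 2.48 × 10.9% = 27.03%.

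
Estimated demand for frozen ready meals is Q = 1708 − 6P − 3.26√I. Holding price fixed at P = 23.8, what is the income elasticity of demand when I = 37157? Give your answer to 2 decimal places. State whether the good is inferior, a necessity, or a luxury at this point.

-0.34 (inferior good)

At P = 23.8, I = 37157: Q = 936.797.
Holding P constant, ∂Q/∂I = -3.26/(2√I) = -0.00845604.
η_I = (∂Q/∂I)·(I/Q) = -0.00845604 × (37157/936.797) = -0.34.
Since η < 0, this is an inferior good.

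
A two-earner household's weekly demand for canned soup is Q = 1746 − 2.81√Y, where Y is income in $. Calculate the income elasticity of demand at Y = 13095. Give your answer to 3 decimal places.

-0.113

At Y = 13095: Q = 1424.442.
dQ/dY = -2.81/(2√Y) = -0.0122779 at this income.
η = (dQ/dY)·(Y/Q) = -0.0122779 × (13095/1424.442) = -0.113.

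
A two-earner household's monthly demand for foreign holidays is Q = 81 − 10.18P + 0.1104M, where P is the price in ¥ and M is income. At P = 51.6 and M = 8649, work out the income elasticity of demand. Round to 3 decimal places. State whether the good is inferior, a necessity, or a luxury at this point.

At P = 51.6, M = 8649: Q = 510.562.
Holding P constant, ∂Q/∂M = 0.1104.
η_M = (∂Q/∂M)·(M/Q) = 0.1104 × (8649/510.562) = 1.870.
Since η > 1, this is a luxury.

1.870 (luxury)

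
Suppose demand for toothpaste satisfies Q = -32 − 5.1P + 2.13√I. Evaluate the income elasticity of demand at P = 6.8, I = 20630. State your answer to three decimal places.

0.639

At P = 6.8, I = 20630: Q = 239.255.
Holding P constant, ∂Q/∂I = 2.13/(2√I) = 0.00741481.
η_I = (∂Q/∂I)·(I/Q) = 0.00741481 × (20630/239.255) = 0.639.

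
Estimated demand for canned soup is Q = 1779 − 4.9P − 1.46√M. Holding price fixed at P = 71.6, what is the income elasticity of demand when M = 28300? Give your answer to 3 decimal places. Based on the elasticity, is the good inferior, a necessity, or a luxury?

-0.104 (inferior good)

At P = 71.6, M = 28300: Q = 1182.550.
Holding P constant, ∂Q/∂M = -1.46/(2√M) = -0.0043394.
η_M = (∂Q/∂M)·(M/Q) = -0.0043394 × (28300/1182.550) = -0.104.
Since η < 0, this is an inferior good.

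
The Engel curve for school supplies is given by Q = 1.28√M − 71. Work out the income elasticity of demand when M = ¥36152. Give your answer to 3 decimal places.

At M = 36152: Q = 172.375.
dQ/dM = 1.28/(2√M) = 0.003366 at this income.
η = (dQ/dM)·(M/Q) = 0.003366 × (36152/172.375) = 0.706.

0.706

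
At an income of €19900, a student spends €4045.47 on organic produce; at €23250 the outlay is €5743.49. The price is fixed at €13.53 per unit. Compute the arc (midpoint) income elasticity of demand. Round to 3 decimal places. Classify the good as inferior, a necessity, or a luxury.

With a constant price, Q₁ = 4045.47/13.53 = 299.000 and Q₂ = 5743.49/13.53 = 424.500 (equivalently, work directly with expenditure since P cancels).
Midpoint %ΔQ = (5743.49 − 4045.47)/4894.48 = 0.34693; midpoint %ΔI = (23250 − 19900)/21575 = 0.15527.
η = 0.34693 / 0.15527 = 2.234.
η > 1 ⇒ luxury.

2.234 (luxury)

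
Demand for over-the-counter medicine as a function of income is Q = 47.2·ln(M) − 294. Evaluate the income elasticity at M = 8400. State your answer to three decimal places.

At M = 8400: Q = 132.499.
dQ/dM = 47.2/M = 0.00561905 at this income.
η = (dQ/dM)·(M/Q) = 0.00561905 × (8400/132.499) = 0.356.

0.356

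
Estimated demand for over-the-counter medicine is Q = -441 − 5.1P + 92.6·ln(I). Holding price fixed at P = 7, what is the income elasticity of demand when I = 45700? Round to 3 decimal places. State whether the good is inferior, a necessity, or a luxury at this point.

0.179 (necessity)

At P = 7, I = 45700: Q = 516.884.
Holding P constant, ∂Q/∂I = 92.6/I = 0.00202626.
η_I = (∂Q/∂I)·(I/Q) = 0.00202626 × (45700/516.884) = 0.179.
Since 0 < η < 1, this is a necessity.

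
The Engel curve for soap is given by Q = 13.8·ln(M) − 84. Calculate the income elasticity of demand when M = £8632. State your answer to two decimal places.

0.34

At M = 8632: Q = 41.073.
dQ/dM = 13.8/M = 0.0015987 at this income.
η = (dQ/dM)·(M/Q) = 0.0015987 × (8632/41.073) = 0.34.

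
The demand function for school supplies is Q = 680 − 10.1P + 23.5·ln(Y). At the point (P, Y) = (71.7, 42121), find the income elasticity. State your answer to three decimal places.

0.114

At P = 71.7, Y = 42121: Q = 206.065.
Holding P constant, ∂Q/∂Y = 23.5/Y = 0.000557916.
η_Y = (∂Q/∂Y)·(Y/Q) = 0.000557916 × (42121/206.065) = 0.114.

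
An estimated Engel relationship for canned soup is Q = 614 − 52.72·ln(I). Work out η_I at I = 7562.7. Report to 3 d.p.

At I = 7562.7: Q = 143.159.
dQ/dI = -52.72/I = -0.00697106 at this income.
η = (dQ/dI)·(I/Q) = -0.00697106 × (7562.7/143.159) = -0.368.

-0.368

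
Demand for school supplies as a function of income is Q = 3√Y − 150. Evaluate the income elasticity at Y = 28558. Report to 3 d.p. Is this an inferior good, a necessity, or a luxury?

At Y = 28558: Q = 356.973.
dQ/dY = 3/(2√Y) = 0.00887621 at this income.
η = (dQ/dY)·(Y/Q) = 0.00887621 × (28558/356.973) = 0.710.
Since 0 < η < 1, the good is a necessity.

0.710 (necessity)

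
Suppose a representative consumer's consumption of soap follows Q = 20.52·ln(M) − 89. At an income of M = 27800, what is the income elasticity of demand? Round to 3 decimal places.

0.170

At M = 27800: Q = 120.977.
dQ/dM = 20.52/M = 0.000738129 at this income.
η = (dQ/dM)·(M/Q) = 0.000738129 × (27800/120.977) = 0.170.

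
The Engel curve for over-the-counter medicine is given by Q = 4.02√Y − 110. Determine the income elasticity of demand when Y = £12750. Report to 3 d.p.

At Y = 12750: Q = 343.922.
dQ/dY = 4.02/(2√Y) = 0.0178009 at this income.
η = (dQ/dY)·(Y/Q) = 0.0178009 × (12750/343.922) = 0.660.

0.660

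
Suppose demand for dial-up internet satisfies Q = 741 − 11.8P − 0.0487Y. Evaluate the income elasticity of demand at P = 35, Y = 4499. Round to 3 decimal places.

At P = 35, Y = 4499: Q = 108.899.
Holding P constant, ∂Q/∂Y = −0.0487.
η_Y = (∂Q/∂Y)·(Y/Q) = -0.0487 × (4499/108.899) = -2.012.

-2.012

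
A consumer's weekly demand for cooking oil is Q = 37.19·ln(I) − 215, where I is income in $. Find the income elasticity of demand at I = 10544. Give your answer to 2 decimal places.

At I = 10544: Q = 129.503.
dQ/dI = 37.19/I = 0.00352712 at this income.
η = (dQ/dI)·(I/Q) = 0.00352712 × (10544/129.503) = 0.29.

0.29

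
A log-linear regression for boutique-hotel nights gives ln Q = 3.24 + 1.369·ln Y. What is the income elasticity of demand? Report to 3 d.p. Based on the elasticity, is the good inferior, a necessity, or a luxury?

In a log-linear demand, the coefficient on ln Y is the income elasticity.
So η = 1.369.
η > 1 ⇒ luxury.

1.369 (luxury)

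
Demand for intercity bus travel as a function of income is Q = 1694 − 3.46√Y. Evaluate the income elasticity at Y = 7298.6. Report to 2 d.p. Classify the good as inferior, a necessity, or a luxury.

At Y = 7298.6: Q = 1398.406.
dQ/dY = -3.46/(2√Y) = -0.0202501 at this income.
η = (dQ/dY)·(Y/Q) = -0.0202501 × (7298.6/1398.406) = -0.11.
Since η < 0, the good is an inferior good.

-0.11 (inferior good)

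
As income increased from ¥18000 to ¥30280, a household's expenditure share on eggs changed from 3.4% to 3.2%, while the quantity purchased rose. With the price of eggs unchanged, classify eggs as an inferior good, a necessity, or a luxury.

necessity

Quantity rises but the budget share falls as income rises, so 0 < η < 1.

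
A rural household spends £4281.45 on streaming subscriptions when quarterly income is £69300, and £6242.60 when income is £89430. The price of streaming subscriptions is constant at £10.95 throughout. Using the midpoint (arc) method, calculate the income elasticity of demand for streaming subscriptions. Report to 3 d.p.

1.469

With a constant price, Q₁ = 4281.45/10.95 = 391.000 and Q₂ = 6242.60/10.95 = 570.100 (equivalently, work directly with expenditure since P cancels).
Midpoint %ΔQ = (6242.60 − 4281.45)/5262.03 = 0.37270; midpoint %ΔI = (89430 − 69300)/79365 = 0.25364.
η = 0.37270 / 0.25364 = 1.469.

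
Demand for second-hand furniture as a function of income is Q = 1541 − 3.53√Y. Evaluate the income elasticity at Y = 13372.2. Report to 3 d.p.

-0.180

At Y = 13372.2: Q = 1132.797.
dQ/dY = -3.53/(2√Y) = -0.0152631 at this income.
η = (dQ/dY)·(Y/Q) = -0.0152631 × (13372.2/1132.797) = -0.180.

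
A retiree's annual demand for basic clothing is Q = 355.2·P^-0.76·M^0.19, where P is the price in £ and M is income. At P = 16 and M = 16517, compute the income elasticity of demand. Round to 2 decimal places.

For a multiplicative demand Q = A·P^α·M^β, the income elasticity is β everywhere.
Here β = 0.19, so η = 0.19.

0.19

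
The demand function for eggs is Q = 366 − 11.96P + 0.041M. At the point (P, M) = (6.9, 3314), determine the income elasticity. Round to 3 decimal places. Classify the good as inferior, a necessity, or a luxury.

0.324 (necessity)

At P = 6.9, M = 3314: Q = 419.350.
Holding P constant, ∂Q/∂M = 0.041.
η_M = (∂Q/∂M)·(M/Q) = 0.041 × (3314/419.350) = 0.324.
Since 0 < η < 1, this is a necessity.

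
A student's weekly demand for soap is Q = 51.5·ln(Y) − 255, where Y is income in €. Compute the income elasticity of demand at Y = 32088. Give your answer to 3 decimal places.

0.184

At Y = 32088: Q = 279.376.
dQ/dY = 51.5/Y = 0.00160496 at this income.
η = (dQ/dY)·(Y/Q) = 0.00160496 × (32088/279.376) = 0.184.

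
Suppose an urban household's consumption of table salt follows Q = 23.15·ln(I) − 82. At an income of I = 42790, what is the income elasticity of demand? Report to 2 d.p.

At I = 42790: Q = 164.873.
dQ/dI = 23.15/I = 0.000541014 at this income.
η = (dQ/dI)·(I/Q) = 0.000541014 × (42790/164.873) = 0.14.

0.14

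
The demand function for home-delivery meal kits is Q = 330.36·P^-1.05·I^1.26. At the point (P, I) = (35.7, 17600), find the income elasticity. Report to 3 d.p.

For a multiplicative demand Q = A·P^α·I^β, the income elasticity is β everywhere.
Here β = 1.26, so η = 1.260.

1.260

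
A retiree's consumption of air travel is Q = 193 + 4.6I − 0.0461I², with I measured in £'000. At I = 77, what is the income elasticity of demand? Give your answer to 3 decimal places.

At I = 77: Q = 273.8731.
dQ/dI = 4.6 − 0.0922I = -2.49940.
η = (dQ/dI)·(I/Q) = -2.49940 × (77/273.8731) = -0.703.

-0.703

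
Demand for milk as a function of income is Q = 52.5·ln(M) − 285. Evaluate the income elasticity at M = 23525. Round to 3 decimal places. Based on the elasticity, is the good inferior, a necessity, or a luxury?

0.216 (necessity)

At M = 23525: Q = 243.455.
dQ/dM = 52.5/M = 0.00223167 at this income.
η = (dQ/dM)·(M/Q) = 0.00223167 × (23525/243.455) = 0.216.
Since 0 < η < 1, the good is a necessity.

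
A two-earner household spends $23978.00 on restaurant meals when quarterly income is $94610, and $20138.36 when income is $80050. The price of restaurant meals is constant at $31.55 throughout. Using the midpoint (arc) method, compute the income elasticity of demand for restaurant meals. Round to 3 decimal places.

With a constant price, Q₁ = 23978.00/31.55 = 760.000 and Q₂ = 20138.36/31.55 = 638.300 (equivalently, work directly with expenditure since P cancels).
Midpoint %ΔQ = (20138.36 − 23978.00)/22058.18 = -0.17407; midpoint %ΔI = (80050 − 94610)/87330 = -0.16672.
η = -0.17407 / -0.16672 = 1.044.

1.044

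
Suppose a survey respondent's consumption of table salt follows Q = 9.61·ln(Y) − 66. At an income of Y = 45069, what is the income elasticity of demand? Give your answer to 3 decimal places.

0.260

At Y = 45069: Q = 36.980.
dQ/dY = 9.61/Y = 0.000213229 at this income.
η = (dQ/dY)·(Y/Q) = 0.000213229 × (45069/36.980) = 0.260.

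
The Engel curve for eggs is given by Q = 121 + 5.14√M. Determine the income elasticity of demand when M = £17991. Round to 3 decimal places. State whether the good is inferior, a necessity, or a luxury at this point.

At M = 17991: Q = 810.431.
dQ/dM = 5.14/(2√M) = 0.0191604 at this income.
η = (dQ/dM)·(M/Q) = 0.0191604 × (17991/810.431) = 0.425.
Since 0 < η < 1, the good is a necessity.

0.425 (necessity)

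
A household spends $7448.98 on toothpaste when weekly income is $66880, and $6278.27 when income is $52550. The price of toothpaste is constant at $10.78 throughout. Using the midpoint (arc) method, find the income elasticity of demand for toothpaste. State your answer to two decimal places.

0.71

With a constant price, Q₁ = 7448.98/10.78 = 691.000 and Q₂ = 6278.27/10.78 = 582.400 (equivalently, work directly with expenditure since P cancels).
Midpoint %ΔQ = (6278.27 − 7448.98)/6863.63 = -0.17057; midpoint %ΔI = (52550 − 66880)/59715 = -0.23997.
η = -0.17057 / -0.23997 = 0.71.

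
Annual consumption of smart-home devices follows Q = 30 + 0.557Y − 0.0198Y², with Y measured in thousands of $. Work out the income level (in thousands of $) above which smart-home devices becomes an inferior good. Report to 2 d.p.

dQ/dY = 0.557 − 0.0396Y.
The good is inferior where dQ/dY < 0. Setting dQ/dY = 0 gives Y = 0.557 / 0.0396 = 14.07.

14.07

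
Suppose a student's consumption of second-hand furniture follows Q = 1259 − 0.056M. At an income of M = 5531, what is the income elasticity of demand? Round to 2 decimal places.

At M = 5531: Q = 949.264.
dQ/dM = −0.056.
η = (dQ/dM)·(M/Q) = -0.056 × (5531/949.264) = -0.33.

-0.33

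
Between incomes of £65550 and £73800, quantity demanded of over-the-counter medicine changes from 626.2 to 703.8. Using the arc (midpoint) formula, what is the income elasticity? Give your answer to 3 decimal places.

0.986

ΔQ = 703.8 − 626.2 = 77.6; midpoint Q̄ = (626.2 + 703.8)/2 = 665.
ΔI = 73800 − 65550 = 8250; midpoint Ī = (65550 + 73800)/2 = 69675.
η = (ΔQ/Q̄) ÷ (ΔI/Ī) = (77.6/665) ÷ (8250/69675) = 0.986.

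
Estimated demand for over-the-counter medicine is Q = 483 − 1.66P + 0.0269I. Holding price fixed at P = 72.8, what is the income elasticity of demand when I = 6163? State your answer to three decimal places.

At P = 72.8, I = 6163: Q = 527.937.
Holding P constant, ∂Q/∂I = 0.0269.
η_I = (∂Q/∂I)·(I/Q) = 0.0269 × (6163/527.937) = 0.314.

0.314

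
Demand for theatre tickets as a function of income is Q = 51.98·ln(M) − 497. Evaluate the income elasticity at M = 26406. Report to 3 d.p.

At M = 26406: Q = 32.226.
dQ/dM = 51.98/M = 0.00196849 at this income.
η = (dQ/dM)·(M/Q) = 0.00196849 × (26406/32.226) = 1.613.

1.613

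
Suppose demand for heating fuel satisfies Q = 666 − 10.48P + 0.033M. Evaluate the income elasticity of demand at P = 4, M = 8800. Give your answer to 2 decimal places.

At P = 4, M = 8800: Q = 914.480.
Holding P constant, ∂Q/∂M = 0.033.
η_M = (∂Q/∂M)·(M/Q) = 0.033 × (8800/914.480) = 0.32.

0.32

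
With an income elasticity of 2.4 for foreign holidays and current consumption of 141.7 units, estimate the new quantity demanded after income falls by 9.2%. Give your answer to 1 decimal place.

110.4

%ΔQ ≈ η × %ΔI = 2.4 × (-9.2%) = -22.08%.
New Q ≈ 141.7 × (1 − 0.2208) = 110.4.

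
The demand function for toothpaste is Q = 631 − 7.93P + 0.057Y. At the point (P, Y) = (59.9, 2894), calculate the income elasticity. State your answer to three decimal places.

At P = 59.9, Y = 2894: Q = 320.951.
Holding P constant, ∂Q/∂Y = 0.057.
η_Y = (∂Q/∂Y)·(Y/Q) = 0.057 × (2894/320.951) = 0.514.

0.514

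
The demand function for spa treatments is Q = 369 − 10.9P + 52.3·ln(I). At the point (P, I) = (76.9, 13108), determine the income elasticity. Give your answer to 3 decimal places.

At P = 76.9, I = 13108: Q = 26.645.
Holding P constant, ∂Q/∂I = 52.3/I = 0.00398993.
η_I = (∂Q/∂I)·(I/Q) = 0.00398993 × (13108/26.645) = 1.963.

1.963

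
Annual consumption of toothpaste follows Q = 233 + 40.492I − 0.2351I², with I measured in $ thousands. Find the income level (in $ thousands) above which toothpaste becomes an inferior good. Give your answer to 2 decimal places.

dQ/dI = 40.492 − 0.4702I.
The good is inferior where dQ/dI < 0. Setting dQ/dI = 0 gives I = 40.492 / 0.4702 = 86.12.

86.12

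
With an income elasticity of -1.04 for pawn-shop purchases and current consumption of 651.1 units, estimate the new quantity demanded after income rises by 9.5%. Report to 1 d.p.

586.8

%ΔQ ≈ η × %ΔI = -1.04 × 9.5% = -9.88%.
New Q ≈ 651.1 × (1 − 0.0988) = 586.8.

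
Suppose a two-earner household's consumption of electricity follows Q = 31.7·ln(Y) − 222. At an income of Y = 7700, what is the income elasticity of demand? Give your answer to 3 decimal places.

At Y = 7700: Q = 61.683.
dQ/dY = 31.7/Y = 0.00411688 at this income.
η = (dQ/dY)·(Y/Q) = 0.00411688 × (7700/61.683) = 0.514.

0.514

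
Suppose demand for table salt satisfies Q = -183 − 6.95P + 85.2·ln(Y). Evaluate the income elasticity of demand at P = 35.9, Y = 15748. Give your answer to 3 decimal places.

0.218

At P = 35.9, Y = 15748: Q = 390.908.
Holding P constant, ∂Q/∂Y = 85.2/Y = 0.00541021.
η_Y = (∂Q/∂Y)·(Y/Q) = 0.00541021 × (15748/390.908) = 0.218.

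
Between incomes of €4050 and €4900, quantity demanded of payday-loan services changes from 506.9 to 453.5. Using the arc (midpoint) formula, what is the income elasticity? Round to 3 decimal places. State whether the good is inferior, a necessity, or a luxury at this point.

-0.585 (inferior good)

ΔQ = 453.5 − 506.9 = -53.4; midpoint Q̄ = (506.9 + 453.5)/2 = 480.2.
ΔI = 4900 − 4050 = 850; midpoint Ī = (4050 + 4900)/2 = 4475.
η = (ΔQ/Q̄) ÷ (ΔI/Ī) = (-53.4/480.2) ÷ (850/4475) = -0.585.
η < 0 ⇒ inferior good.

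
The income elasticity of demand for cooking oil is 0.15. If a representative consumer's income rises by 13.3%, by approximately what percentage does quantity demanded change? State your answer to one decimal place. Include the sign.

2.0%

%ΔQ ≈ η × %ΔI = 0.15 × 13.3% = 2.0%.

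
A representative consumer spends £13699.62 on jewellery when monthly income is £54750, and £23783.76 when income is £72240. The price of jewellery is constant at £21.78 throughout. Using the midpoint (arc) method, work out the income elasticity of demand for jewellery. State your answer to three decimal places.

1.953

With a constant price, Q₁ = 13699.62/21.78 = 629.000 and Q₂ = 23783.76/21.78 = 1092.000 (equivalently, work directly with expenditure since P cancels).
Midpoint %ΔQ = (23783.76 − 13699.62)/18741.69 = 0.53806; midpoint %ΔI = (72240 − 54750)/63495 = 0.27545.
η = 0.53806 / 0.27545 = 1.953.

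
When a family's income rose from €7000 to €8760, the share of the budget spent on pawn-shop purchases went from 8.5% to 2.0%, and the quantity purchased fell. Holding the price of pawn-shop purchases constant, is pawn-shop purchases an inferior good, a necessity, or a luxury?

Quantity demanded falls as income rises, so η < 0.

inferior good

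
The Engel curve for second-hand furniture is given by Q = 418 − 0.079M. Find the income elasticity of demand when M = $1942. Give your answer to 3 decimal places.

-0.580

At M = 1942: Q = 264.582.
dQ/dM = −0.079.
η = (dQ/dM)·(M/Q) = -0.079 × (1942/264.582) = -0.580.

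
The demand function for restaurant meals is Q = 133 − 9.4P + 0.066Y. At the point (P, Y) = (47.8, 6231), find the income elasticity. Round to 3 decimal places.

At P = 47.8, Y = 6231: Q = 94.926.
Holding P constant, ∂Q/∂Y = 0.066.
η_Y = (∂Q/∂Y)·(Y/Q) = 0.066 × (6231/94.926) = 4.332.

4.332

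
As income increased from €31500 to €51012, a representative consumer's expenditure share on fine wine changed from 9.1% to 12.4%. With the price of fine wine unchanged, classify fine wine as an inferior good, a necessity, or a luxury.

The budget share rises as income rises, so η > 1.

luxury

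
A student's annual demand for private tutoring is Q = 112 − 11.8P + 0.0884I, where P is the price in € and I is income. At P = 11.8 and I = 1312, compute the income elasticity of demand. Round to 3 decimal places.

At P = 11.8, I = 1312: Q = 88.741.
Holding P constant, ∂Q/∂I = 0.0884.
η_I = (∂Q/∂I)·(I/Q) = 0.0884 × (1312/88.741) = 1.307.

1.307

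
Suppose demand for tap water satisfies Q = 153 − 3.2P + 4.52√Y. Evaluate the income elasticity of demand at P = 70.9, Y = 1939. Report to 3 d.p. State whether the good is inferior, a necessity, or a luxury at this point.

0.795 (necessity)

At P = 70.9, Y = 1939: Q = 125.154.
Holding P constant, ∂Q/∂Y = 4.52/(2√Y) = 0.0513239.
η_Y = (∂Q/∂Y)·(Y/Q) = 0.0513239 × (1939/125.154) = 0.795.
Since 0 < η < 1, this is a necessity.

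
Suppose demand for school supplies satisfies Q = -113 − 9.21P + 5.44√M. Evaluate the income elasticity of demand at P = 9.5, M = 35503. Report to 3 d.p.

0.622

At P = 9.5, M = 35503: Q = 824.523.
Holding P constant, ∂Q/∂M = 5.44/(2√M) = 0.0144357.
η_M = (∂Q/∂M)·(M/Q) = 0.0144357 × (35503/824.523) = 0.622.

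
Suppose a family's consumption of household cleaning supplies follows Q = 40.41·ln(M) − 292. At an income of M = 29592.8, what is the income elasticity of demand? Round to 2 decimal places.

At M = 29592.8: Q = 124.033.
dQ/dM = 40.41/M = 0.00136553 at this income.
η = (dQ/dM)·(M/Q) = 0.00136553 × (29592.8/124.033) = 0.33.

0.33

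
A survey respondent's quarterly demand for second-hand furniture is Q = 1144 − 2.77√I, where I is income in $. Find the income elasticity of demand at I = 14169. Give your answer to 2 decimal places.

At I = 14169: Q = 814.277.
dQ/dI = -2.77/(2√I) = -0.0116354 at this income.
η = (dQ/dI)·(I/Q) = -0.0116354 × (14169/814.277) = -0.20.

-0.20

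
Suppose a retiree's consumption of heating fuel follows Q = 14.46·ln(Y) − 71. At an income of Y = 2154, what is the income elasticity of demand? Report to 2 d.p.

At Y = 2154: Q = 39.982.
dQ/dY = 14.46/Y = 0.00671309 at this income.
η = (dQ/dY)·(Y/Q) = 0.00671309 × (2154/39.982) = 0.36.

0.36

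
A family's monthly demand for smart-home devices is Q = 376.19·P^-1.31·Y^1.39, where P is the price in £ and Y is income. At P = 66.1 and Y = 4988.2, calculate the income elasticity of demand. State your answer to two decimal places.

For a multiplicative demand Q = A·P^α·Y^β, the income elasticity is β everywhere.
Here β = 1.39, so η = 1.39.

1.39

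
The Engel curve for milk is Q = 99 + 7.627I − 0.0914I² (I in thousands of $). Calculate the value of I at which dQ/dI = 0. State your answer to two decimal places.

dQ/dI = 7.627 − 0.1828I.
The good is inferior where dQ/dI < 0. Setting dQ/dI = 0 gives I = 7.627 / 0.1828 = 41.72.

41.72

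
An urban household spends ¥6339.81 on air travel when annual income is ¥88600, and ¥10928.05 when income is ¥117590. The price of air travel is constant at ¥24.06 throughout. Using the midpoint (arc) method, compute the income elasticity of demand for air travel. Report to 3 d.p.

With a constant price, Q₁ = 6339.81/24.06 = 263.500 and Q₂ = 10928.05/24.06 = 454.200 (equivalently, work directly with expenditure since P cancels).
Midpoint %ΔQ = (10928.05 − 6339.81)/8633.93 = 0.53142; midpoint %ΔI = (117590 − 88600)/103095 = 0.28120.
η = 0.53142 / 0.28120 = 1.890.

1.890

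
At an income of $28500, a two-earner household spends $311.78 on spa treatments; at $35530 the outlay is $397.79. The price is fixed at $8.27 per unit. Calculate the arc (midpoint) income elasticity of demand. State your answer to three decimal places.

With a constant price, Q₁ = 311.78/8.27 = 37.700 and Q₂ = 397.79/8.27 = 48.100 (equivalently, work directly with expenditure since P cancels).
Midpoint %ΔQ = (397.79 − 311.78)/354.79 = 0.24243; midpoint %ΔI = (35530 − 28500)/32015 = 0.21958.
η = 0.24243 / 0.21958 = 1.104.

1.104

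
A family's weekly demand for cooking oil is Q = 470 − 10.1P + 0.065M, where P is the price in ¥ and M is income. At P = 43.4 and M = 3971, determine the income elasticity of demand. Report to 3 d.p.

0.891

At P = 43.4, M = 3971: Q = 289.775.
Holding P constant, ∂Q/∂M = 0.065.
η_M = (∂Q/∂M)·(M/Q) = 0.065 × (3971/289.775) = 0.891.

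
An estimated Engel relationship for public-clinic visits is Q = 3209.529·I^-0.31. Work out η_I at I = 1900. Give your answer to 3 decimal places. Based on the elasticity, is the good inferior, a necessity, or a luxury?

For Q = A·I^β the income elasticity is constant and equal to β.
Here β = -0.31, so η = -0.310.
Since η < 0, the good is an inferior good.

-0.310 (inferior good)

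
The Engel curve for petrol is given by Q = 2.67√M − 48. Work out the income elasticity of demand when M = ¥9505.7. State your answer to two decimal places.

At M = 9505.7: Q = 212.317.
dQ/dM = 2.67/(2√M) = 0.0136927 at this income.
η = (dQ/dM)·(M/Q) = 0.0136927 × (9505.7/212.317) = 0.61.

0.61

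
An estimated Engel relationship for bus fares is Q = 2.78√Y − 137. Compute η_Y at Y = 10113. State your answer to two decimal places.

At Y = 10113: Q = 142.566.
dQ/dY = 2.78/(2√Y) = 0.0138221 at this income.
η = (dQ/dY)·(Y/Q) = 0.0138221 × (10113/142.566) = 0.98.

0.98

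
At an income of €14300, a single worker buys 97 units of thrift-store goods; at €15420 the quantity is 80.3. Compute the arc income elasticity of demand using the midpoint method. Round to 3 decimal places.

ΔQ = 80.3 − 97 = -16.7; midpoint Q̄ = (97 + 80.3)/2 = 88.65.
ΔI = 15420 − 14300 = 1120; midpoint Ī = (14300 + 15420)/2 = 14860.
η = (ΔQ/Q̄) ÷ (ΔI/Ī) = (-16.7/88.65) ÷ (1120/14860) = -2.499.

-2.499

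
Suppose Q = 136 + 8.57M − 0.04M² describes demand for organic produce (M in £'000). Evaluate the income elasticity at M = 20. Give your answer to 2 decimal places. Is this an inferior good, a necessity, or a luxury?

At M = 20: Q = 291.4000.
dQ/dM = 8.57 − 0.08M = 6.97000.
η = (dQ/dM)·(M/Q) = 6.97000 × (20/291.4000) = 0.48.
0 < η < 1 ⇒ necessity.

0.48 (necessity)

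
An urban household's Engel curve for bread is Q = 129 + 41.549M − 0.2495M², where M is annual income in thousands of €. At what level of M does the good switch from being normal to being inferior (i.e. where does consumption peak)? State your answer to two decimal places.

83.26

dQ/dM = 41.549 − 0.499M.
The good is inferior where dQ/dM < 0. Setting dQ/dM = 0 gives M = 41.549 / 0.499 = 83.26.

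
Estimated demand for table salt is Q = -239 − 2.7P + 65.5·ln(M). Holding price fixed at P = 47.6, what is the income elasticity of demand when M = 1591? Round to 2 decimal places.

0.57

At P = 47.6, M = 1591: Q = 115.354.
Holding P constant, ∂Q/∂M = 65.5/M = 0.0411691.
η_M = (∂Q/∂M)·(M/Q) = 0.0411691 × (1591/115.354) = 0.57.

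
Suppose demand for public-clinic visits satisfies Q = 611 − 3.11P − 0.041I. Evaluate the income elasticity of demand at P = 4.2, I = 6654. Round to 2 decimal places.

At P = 4.2, I = 6654: Q = 325.124.
Holding P constant, ∂Q/∂I = −0.041.
η_I = (∂Q/∂I)·(I/Q) = -0.041 × (6654/325.124) = -0.84.

-0.84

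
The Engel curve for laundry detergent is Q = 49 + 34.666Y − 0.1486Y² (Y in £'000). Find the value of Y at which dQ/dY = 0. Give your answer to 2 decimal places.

dQ/dY = 34.666 − 0.2972Y.
The good is inferior where dQ/dY < 0. Setting dQ/dY = 0 gives Y = 34.666 / 0.2972 = 116.64.

116.64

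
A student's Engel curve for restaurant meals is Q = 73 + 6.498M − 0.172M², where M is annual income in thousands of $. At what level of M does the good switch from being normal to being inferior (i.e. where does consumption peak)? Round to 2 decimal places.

18.89

dQ/dM = 6.498 − 0.344M.
The good is inferior where dQ/dM < 0. Setting dQ/dM = 0 gives M = 6.498 / 0.344 = 18.89.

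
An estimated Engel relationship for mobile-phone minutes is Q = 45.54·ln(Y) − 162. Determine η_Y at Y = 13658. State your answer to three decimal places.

0.168

At Y = 13658: Q = 271.636.
dQ/dY = 45.54/Y = 0.00333431 at this income.
η = (dQ/dY)·(Y/Q) = 0.00333431 × (13658/271.636) = 0.168.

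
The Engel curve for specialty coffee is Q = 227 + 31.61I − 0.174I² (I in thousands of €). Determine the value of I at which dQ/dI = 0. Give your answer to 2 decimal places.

90.83

dQ/dI = 31.61 − 0.348I.
The good is inferior where dQ/dI < 0. Setting dQ/dI = 0 gives I = 31.61 / 0.348 = 90.83.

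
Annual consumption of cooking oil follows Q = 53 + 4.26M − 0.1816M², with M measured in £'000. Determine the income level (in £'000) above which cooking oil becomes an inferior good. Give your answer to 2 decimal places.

11.73

dQ/dM = 4.26 − 0.3632M.
The good is inferior where dQ/dM < 0. Setting dQ/dM = 0 gives M = 4.26 / 0.3632 = 11.73.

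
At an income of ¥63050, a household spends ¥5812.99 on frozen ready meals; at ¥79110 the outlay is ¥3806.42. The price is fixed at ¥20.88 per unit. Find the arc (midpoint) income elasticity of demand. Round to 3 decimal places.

-1.846

With a constant price, Q₁ = 5812.99/20.88 = 278.400 and Q₂ = 3806.42/20.88 = 182.300 (equivalently, work directly with expenditure since P cancels).
Midpoint %ΔQ = (3806.42 − 5812.99)/4809.71 = -0.41719; midpoint %ΔI = (79110 − 63050)/71080 = 0.22594.
η = -0.41719 / 0.22594 = -1.846.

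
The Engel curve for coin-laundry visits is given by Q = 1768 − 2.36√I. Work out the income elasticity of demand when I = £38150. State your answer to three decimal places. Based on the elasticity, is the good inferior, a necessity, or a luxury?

-0.176 (inferior good)

At I = 38150: Q = 1307.044.
dQ/dI = -2.36/(2√I) = -0.00604136 at this income.
η = (dQ/dI)·(I/Q) = -0.00604136 × (38150/1307.044) = -0.176.
Since η < 0, the good is an inferior good.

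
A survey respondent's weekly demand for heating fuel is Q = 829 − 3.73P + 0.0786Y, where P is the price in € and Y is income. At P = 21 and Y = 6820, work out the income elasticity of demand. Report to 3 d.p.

0.417

At P = 21, Y = 6820: Q = 1286.722.
Holding P constant, ∂Q/∂Y = 0.0786.
η_Y = (∂Q/∂Y)·(Y/Q) = 0.0786 × (6820/1286.722) = 0.417.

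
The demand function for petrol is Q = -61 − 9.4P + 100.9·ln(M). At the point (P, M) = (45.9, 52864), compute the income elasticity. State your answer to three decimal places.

At P = 45.9, M = 52864: Q = 604.876.
Holding P constant, ∂Q/∂M = 100.9/M = 0.00190867.
η_M = (∂Q/∂M)·(M/Q) = 0.00190867 × (52864/604.876) = 0.167.

0.167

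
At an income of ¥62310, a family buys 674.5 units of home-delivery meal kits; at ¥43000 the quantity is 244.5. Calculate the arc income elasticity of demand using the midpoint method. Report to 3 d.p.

2.552

ΔQ = 244.5 − 674.5 = -430; midpoint Q̄ = (674.5 + 244.5)/2 = 459.5.
ΔI = 43000 − 62310 = -19310; midpoint Ī = (62310 + 43000)/2 = 52655.
η = (ΔQ/Q̄) ÷ (ΔI/Ī) = (-430/459.5) ÷ (-19310/52655) = 2.552.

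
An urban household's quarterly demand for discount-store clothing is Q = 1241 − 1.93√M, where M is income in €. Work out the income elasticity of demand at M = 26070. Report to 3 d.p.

-0.168

At M = 26070: Q = 929.378.
dQ/dM = -1.93/(2√M) = -0.00597664 at this income.
η = (dQ/dM)·(M/Q) = -0.00597664 × (26070/929.378) = -0.168.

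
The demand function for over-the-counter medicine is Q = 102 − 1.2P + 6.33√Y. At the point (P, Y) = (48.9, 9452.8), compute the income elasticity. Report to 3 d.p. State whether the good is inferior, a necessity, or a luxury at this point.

At P = 48.9, Y = 9452.8: Q = 658.757.
Holding P constant, ∂Q/∂Y = 6.33/(2√Y) = 0.0325532.
η_Y = (∂Q/∂Y)·(Y/Q) = 0.0325532 × (9452.8/658.757) = 0.467.
Since 0 < η < 1, this is a necessity.

0.467 (necessity)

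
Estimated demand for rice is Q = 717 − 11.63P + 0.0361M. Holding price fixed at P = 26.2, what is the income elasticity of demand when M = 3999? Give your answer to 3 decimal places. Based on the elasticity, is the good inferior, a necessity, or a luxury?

0.259 (necessity)

At P = 26.2, M = 3999: Q = 556.658.
Holding P constant, ∂Q/∂M = 0.0361.
η_M = (∂Q/∂M)·(M/Q) = 0.0361 × (3999/556.658) = 0.259.
Since 0 < η < 1, this is a necessity.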